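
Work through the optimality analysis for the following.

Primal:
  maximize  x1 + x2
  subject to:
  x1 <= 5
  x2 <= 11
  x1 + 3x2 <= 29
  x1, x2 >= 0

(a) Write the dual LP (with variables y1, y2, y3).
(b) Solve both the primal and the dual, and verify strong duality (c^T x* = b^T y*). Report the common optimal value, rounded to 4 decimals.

The standard primal-dual pair for 'max c^T x s.t. A x <= b, x >= 0' is:
  Dual:  min b^T y  s.t.  A^T y >= c,  y >= 0.

So the dual LP is:
  minimize  5y1 + 11y2 + 29y3
  subject to:
    y1 + y3 >= 1
    y2 + 3y3 >= 1
    y1, y2, y3 >= 0

Solving the primal: x* = (5, 8).
  primal value c^T x* = 13.
Solving the dual: y* = (0.6667, 0, 0.3333).
  dual value b^T y* = 13.
Strong duality: c^T x* = b^T y*. Confirmed.

13


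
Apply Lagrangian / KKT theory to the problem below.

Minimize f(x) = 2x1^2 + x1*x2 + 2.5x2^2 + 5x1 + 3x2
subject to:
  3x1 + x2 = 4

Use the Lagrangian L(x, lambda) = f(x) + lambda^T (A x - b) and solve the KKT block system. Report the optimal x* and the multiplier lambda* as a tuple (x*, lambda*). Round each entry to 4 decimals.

Form the Lagrangian:
  L(x, lambda) = (1/2) x^T Q x + c^T x + lambda^T (A x - b)
Stationarity (grad_x L = 0): Q x + c + A^T lambda = 0.
Primal feasibility: A x = b.

This gives the KKT block system:
  [ Q   A^T ] [ x     ]   [-c ]
  [ A    0  ] [ lambda ] = [ b ]

Solving the linear system:
  x*      = (1.3953, -0.186)
  lambda* = (-3.4651)
  f(x*)   = 10.1395

x* = (1.3953, -0.186), lambda* = (-3.4651)


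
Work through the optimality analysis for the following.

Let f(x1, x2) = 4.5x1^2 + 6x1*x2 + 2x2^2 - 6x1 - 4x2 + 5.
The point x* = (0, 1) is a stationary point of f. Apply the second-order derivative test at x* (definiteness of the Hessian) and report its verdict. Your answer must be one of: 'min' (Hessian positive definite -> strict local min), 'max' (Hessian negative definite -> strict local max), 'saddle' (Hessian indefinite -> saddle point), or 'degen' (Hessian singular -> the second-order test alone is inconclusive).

Compute the Hessian H = grad^2 f:
  H = [[9, 6], [6, 4]]
Verify stationarity: grad f(x*) = H x* + g = (0, 0).
Eigenvalues of H: 0, 13.
H has a zero eigenvalue (singular; positive semidefinite but not definite), so H is neither positive definite, negative definite, nor indefinite. The second-order test alone is inconclusive -> degen.
(Indeed, f is constant along the null direction of H through x*, so x* is not a strict local extremum.)

degen


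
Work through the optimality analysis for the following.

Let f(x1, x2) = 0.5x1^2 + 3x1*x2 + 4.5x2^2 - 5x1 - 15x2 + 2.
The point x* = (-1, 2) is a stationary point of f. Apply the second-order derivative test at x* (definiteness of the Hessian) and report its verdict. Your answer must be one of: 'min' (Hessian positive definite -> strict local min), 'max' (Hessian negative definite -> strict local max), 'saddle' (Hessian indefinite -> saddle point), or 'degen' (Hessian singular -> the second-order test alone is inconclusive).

Compute the Hessian H = grad^2 f:
  H = [[1, 3], [3, 9]]
Verify stationarity: grad f(x*) = H x* + g = (0, 0).
Eigenvalues of H: 0, 10.
H has a zero eigenvalue (singular; positive semidefinite but not definite), so H is neither positive definite, negative definite, nor indefinite. The second-order test alone is inconclusive -> degen.
(Indeed, f is constant along the null direction of H through x*, so x* is not a strict local extremum.)

degen


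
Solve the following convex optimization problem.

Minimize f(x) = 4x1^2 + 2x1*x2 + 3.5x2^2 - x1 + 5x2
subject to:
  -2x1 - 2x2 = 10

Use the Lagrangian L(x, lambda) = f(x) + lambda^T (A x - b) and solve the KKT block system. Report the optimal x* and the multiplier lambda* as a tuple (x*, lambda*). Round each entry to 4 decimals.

Form the Lagrangian:
  L(x, lambda) = (1/2) x^T Q x + c^T x + lambda^T (A x - b)
Stationarity (grad_x L = 0): Q x + c + A^T lambda = 0.
Primal feasibility: A x = b.

This gives the KKT block system:
  [ Q   A^T ] [ x     ]   [-c ]
  [ A    0  ] [ lambda ] = [ b ]

Solving the linear system:
  x*      = (-1.7273, -3.2727)
  lambda* = (-10.6818)
  f(x*)   = 46.0909

x* = (-1.7273, -3.2727), lambda* = (-10.6818)


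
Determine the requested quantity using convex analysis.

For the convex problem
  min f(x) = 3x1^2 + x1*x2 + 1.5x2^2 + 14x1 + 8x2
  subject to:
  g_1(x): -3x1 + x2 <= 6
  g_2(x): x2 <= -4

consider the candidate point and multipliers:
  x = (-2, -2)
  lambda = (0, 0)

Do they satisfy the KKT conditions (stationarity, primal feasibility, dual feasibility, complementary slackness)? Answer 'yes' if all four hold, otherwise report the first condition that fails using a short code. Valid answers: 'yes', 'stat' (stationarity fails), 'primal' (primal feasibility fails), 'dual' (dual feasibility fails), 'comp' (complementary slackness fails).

Gradient of f: grad f(x) = Q x + c = (0, 0)
Constraint values g_i(x) = a_i^T x - b_i:
  g_1((-2, -2)) = -2
  g_2((-2, -2)) = 2
Stationarity residual: grad f(x) + sum_i lambda_i a_i = (0, 0)
  -> stationarity OK
Primal feasibility (all g_i <= 0): FAILS
Dual feasibility (all lambda_i >= 0): OK
Complementary slackness (lambda_i * g_i(x) = 0 for all i): OK

Verdict: the first failing condition is primal_feasibility -> primal.

primal


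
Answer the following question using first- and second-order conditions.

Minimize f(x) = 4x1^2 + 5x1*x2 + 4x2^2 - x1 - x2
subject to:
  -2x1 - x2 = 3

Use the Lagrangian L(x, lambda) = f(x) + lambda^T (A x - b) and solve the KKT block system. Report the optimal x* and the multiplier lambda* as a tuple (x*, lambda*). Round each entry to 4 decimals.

Form the Lagrangian:
  L(x, lambda) = (1/2) x^T Q x + c^T x + lambda^T (A x - b)
Stationarity (grad_x L = 0): Q x + c + A^T lambda = 0.
Primal feasibility: A x = b.

This gives the KKT block system:
  [ Q   A^T ] [ x     ]   [-c ]
  [ A    0  ] [ lambda ] = [ b ]

Solving the linear system:
  x*      = (-1.7, 0.4)
  lambda* = (-6.3)
  f(x*)   = 10.1

x* = (-1.7, 0.4), lambda* = (-6.3)


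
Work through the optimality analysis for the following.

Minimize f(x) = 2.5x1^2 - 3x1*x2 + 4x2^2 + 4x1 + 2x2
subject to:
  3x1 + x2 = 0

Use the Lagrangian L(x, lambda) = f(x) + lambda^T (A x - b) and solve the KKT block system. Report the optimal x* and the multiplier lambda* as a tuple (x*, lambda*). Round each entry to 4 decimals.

Form the Lagrangian:
  L(x, lambda) = (1/2) x^T Q x + c^T x + lambda^T (A x - b)
Stationarity (grad_x L = 0): Q x + c + A^T lambda = 0.
Primal feasibility: A x = b.

This gives the KKT block system:
  [ Q   A^T ] [ x     ]   [-c ]
  [ A    0  ] [ lambda ] = [ b ]

Solving the linear system:
  x*      = (0.0211, -0.0632)
  lambda* = (-1.4316)
  f(x*)   = -0.0211

x* = (0.0211, -0.0632), lambda* = (-1.4316)


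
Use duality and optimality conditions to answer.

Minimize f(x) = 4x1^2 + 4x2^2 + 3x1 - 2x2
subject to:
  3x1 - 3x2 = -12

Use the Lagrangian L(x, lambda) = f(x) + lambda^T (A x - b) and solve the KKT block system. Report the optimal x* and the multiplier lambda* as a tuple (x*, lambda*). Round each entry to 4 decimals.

Form the Lagrangian:
  L(x, lambda) = (1/2) x^T Q x + c^T x + lambda^T (A x - b)
Stationarity (grad_x L = 0): Q x + c + A^T lambda = 0.
Primal feasibility: A x = b.

This gives the KKT block system:
  [ Q   A^T ] [ x     ]   [-c ]
  [ A    0  ] [ lambda ] = [ b ]

Solving the linear system:
  x*      = (-2.0625, 1.9375)
  lambda* = (4.5)
  f(x*)   = 21.9688

x* = (-2.0625, 1.9375), lambda* = (4.5)


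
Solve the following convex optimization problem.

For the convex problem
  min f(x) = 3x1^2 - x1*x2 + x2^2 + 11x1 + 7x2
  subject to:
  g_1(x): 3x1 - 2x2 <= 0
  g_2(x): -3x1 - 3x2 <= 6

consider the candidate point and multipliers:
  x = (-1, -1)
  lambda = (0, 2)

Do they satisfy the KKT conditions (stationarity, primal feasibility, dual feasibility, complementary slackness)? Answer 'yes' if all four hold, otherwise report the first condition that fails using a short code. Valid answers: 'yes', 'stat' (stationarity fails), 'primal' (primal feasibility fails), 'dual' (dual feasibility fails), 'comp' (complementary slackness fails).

Gradient of f: grad f(x) = Q x + c = (6, 6)
Constraint values g_i(x) = a_i^T x - b_i:
  g_1((-1, -1)) = -1
  g_2((-1, -1)) = 0
Stationarity residual: grad f(x) + sum_i lambda_i a_i = (0, 0)
  -> stationarity OK
Primal feasibility (all g_i <= 0): OK
Dual feasibility (all lambda_i >= 0): OK
Complementary slackness (lambda_i * g_i(x) = 0 for all i): OK

Verdict: yes, KKT holds.

yes


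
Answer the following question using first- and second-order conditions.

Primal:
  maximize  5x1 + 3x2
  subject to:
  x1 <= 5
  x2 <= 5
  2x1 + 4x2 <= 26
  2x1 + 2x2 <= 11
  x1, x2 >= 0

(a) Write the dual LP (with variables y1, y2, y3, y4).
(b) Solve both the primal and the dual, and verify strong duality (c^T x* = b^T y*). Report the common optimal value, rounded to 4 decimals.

The standard primal-dual pair for 'max c^T x s.t. A x <= b, x >= 0' is:
  Dual:  min b^T y  s.t.  A^T y >= c,  y >= 0.

So the dual LP is:
  minimize  5y1 + 5y2 + 26y3 + 11y4
  subject to:
    y1 + 2y3 + 2y4 >= 5
    y2 + 4y3 + 2y4 >= 3
    y1, y2, y3, y4 >= 0

Solving the primal: x* = (5, 0.5).
  primal value c^T x* = 26.5.
Solving the dual: y* = (2, 0, 0, 1.5).
  dual value b^T y* = 26.5.
Strong duality: c^T x* = b^T y*. Confirmed.

26.5


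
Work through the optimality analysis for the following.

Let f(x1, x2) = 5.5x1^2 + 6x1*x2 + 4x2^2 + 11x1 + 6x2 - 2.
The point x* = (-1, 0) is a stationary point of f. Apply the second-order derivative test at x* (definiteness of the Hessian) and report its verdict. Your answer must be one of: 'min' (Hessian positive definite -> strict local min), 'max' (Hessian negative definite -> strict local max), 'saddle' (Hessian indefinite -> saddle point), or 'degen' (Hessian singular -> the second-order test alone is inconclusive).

Compute the Hessian H = grad^2 f:
  H = [[11, 6], [6, 8]]
Verify stationarity: grad f(x*) = H x* + g = (0, 0).
Eigenvalues of H: 3.3153, 15.6847.
Both eigenvalues > 0, so H is positive definite -> x* is a strict local min.

min


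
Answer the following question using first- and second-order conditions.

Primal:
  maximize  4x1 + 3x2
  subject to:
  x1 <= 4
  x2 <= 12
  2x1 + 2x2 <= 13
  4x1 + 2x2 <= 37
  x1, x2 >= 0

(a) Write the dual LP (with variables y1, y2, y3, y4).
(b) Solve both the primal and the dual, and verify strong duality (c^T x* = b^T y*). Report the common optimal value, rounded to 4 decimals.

The standard primal-dual pair for 'max c^T x s.t. A x <= b, x >= 0' is:
  Dual:  min b^T y  s.t.  A^T y >= c,  y >= 0.

So the dual LP is:
  minimize  4y1 + 12y2 + 13y3 + 37y4
  subject to:
    y1 + 2y3 + 4y4 >= 4
    y2 + 2y3 + 2y4 >= 3
    y1, y2, y3, y4 >= 0

Solving the primal: x* = (4, 2.5).
  primal value c^T x* = 23.5.
Solving the dual: y* = (1, 0, 1.5, 0).
  dual value b^T y* = 23.5.
Strong duality: c^T x* = b^T y*. Confirmed.

23.5


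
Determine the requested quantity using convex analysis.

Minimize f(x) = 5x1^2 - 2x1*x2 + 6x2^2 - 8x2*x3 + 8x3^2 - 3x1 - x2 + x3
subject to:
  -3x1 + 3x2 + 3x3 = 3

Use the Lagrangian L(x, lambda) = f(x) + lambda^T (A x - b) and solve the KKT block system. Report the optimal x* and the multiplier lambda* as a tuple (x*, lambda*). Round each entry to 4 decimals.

Form the Lagrangian:
  L(x, lambda) = (1/2) x^T Q x + c^T x + lambda^T (A x - b)
Stationarity (grad_x L = 0): Q x + c + A^T lambda = 0.
Primal feasibility: A x = b.

This gives the KKT block system:
  [ Q   A^T ] [ x     ]   [-c ]
  [ A    0  ] [ lambda ] = [ b ]

Solving the linear system:
  x*      = (0.1282, 0.6667, 0.4615)
  lambda* = (-1.0171)
  f(x*)   = 1.2308

x* = (0.1282, 0.6667, 0.4615), lambda* = (-1.0171)


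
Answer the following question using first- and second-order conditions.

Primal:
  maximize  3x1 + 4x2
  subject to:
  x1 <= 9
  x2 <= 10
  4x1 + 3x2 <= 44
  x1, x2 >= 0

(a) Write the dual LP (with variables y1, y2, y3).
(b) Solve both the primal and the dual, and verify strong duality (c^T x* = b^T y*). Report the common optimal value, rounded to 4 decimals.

The standard primal-dual pair for 'max c^T x s.t. A x <= b, x >= 0' is:
  Dual:  min b^T y  s.t.  A^T y >= c,  y >= 0.

So the dual LP is:
  minimize  9y1 + 10y2 + 44y3
  subject to:
    y1 + 4y3 >= 3
    y2 + 3y3 >= 4
    y1, y2, y3 >= 0

Solving the primal: x* = (3.5, 10).
  primal value c^T x* = 50.5.
Solving the dual: y* = (0, 1.75, 0.75).
  dual value b^T y* = 50.5.
Strong duality: c^T x* = b^T y*. Confirmed.

50.5


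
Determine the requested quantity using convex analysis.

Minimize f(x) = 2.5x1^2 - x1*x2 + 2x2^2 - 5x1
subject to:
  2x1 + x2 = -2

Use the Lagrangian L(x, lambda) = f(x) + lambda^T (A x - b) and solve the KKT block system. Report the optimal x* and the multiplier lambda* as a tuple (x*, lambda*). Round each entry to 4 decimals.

Form the Lagrangian:
  L(x, lambda) = (1/2) x^T Q x + c^T x + lambda^T (A x - b)
Stationarity (grad_x L = 0): Q x + c + A^T lambda = 0.
Primal feasibility: A x = b.

This gives the KKT block system:
  [ Q   A^T ] [ x     ]   [-c ]
  [ A    0  ] [ lambda ] = [ b ]

Solving the linear system:
  x*      = (-0.52, -0.96)
  lambda* = (3.32)
  f(x*)   = 4.62

x* = (-0.52, -0.96), lambda* = (3.32)


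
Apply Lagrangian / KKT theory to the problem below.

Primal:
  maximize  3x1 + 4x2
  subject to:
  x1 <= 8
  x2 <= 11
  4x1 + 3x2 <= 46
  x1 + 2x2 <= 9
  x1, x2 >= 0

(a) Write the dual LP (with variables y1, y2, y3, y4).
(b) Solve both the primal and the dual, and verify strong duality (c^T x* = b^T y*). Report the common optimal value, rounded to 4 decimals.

The standard primal-dual pair for 'max c^T x s.t. A x <= b, x >= 0' is:
  Dual:  min b^T y  s.t.  A^T y >= c,  y >= 0.

So the dual LP is:
  minimize  8y1 + 11y2 + 46y3 + 9y4
  subject to:
    y1 + 4y3 + y4 >= 3
    y2 + 3y3 + 2y4 >= 4
    y1, y2, y3, y4 >= 0

Solving the primal: x* = (8, 0.5).
  primal value c^T x* = 26.
Solving the dual: y* = (1, 0, 0, 2).
  dual value b^T y* = 26.
Strong duality: c^T x* = b^T y*. Confirmed.

26


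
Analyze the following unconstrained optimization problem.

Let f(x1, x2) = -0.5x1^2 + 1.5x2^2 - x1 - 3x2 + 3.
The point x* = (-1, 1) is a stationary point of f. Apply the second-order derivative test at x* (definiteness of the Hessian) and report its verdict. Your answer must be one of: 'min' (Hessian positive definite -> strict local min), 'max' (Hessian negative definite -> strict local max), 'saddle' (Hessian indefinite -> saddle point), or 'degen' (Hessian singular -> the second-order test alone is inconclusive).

Compute the Hessian H = grad^2 f:
  H = [[-1, 0], [0, 3]]
Verify stationarity: grad f(x*) = H x* + g = (0, 0).
Eigenvalues of H: -1, 3.
Eigenvalues have mixed signs, so H is indefinite -> x* is a saddle point.

saddle


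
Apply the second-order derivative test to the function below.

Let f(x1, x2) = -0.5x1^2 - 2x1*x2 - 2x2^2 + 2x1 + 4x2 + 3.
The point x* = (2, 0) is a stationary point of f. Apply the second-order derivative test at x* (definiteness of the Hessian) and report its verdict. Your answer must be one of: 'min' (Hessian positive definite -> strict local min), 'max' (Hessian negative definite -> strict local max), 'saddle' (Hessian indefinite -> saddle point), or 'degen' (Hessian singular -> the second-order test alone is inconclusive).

Compute the Hessian H = grad^2 f:
  H = [[-1, -2], [-2, -4]]
Verify stationarity: grad f(x*) = H x* + g = (0, 0).
Eigenvalues of H: -5, 0.
H has a zero eigenvalue (singular; negative semidefinite but not definite), so H is neither positive definite, negative definite, nor indefinite. The second-order test alone is inconclusive -> degen.
(Indeed, f is constant along the null direction of H through x*, so x* is not a strict local extremum.)

degen


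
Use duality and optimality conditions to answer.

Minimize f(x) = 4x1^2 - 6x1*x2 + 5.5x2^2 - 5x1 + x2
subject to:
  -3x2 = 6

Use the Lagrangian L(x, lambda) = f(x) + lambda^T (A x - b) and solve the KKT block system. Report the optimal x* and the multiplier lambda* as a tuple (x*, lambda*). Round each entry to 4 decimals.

Form the Lagrangian:
  L(x, lambda) = (1/2) x^T Q x + c^T x + lambda^T (A x - b)
Stationarity (grad_x L = 0): Q x + c + A^T lambda = 0.
Primal feasibility: A x = b.

This gives the KKT block system:
  [ Q   A^T ] [ x     ]   [-c ]
  [ A    0  ] [ lambda ] = [ b ]

Solving the linear system:
  x*      = (-0.875, -2)
  lambda* = (-5.25)
  f(x*)   = 16.9375

x* = (-0.875, -2), lambda* = (-5.25)


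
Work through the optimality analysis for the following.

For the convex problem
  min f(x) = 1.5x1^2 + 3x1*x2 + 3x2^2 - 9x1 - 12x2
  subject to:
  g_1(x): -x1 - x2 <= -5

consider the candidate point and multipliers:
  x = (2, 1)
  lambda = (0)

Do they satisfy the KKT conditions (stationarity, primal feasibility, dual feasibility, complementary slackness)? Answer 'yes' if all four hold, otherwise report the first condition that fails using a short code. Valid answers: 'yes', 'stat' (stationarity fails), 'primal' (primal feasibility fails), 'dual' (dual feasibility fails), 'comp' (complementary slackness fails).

Gradient of f: grad f(x) = Q x + c = (0, 0)
Constraint values g_i(x) = a_i^T x - b_i:
  g_1((2, 1)) = 2
Stationarity residual: grad f(x) + sum_i lambda_i a_i = (0, 0)
  -> stationarity OK
Primal feasibility (all g_i <= 0): FAILS
Dual feasibility (all lambda_i >= 0): OK
Complementary slackness (lambda_i * g_i(x) = 0 for all i): OK

Verdict: the first failing condition is primal_feasibility -> primal.

primal


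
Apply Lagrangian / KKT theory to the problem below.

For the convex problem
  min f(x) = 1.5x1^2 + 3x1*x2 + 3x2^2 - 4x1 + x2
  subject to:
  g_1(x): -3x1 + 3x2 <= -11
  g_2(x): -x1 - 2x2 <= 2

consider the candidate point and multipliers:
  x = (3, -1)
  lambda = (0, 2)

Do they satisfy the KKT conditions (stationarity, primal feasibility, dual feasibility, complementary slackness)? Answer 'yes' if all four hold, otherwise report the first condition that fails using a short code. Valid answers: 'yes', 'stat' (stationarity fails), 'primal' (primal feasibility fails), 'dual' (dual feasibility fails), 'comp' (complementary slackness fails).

Gradient of f: grad f(x) = Q x + c = (2, 4)
Constraint values g_i(x) = a_i^T x - b_i:
  g_1((3, -1)) = -1
  g_2((3, -1)) = -3
Stationarity residual: grad f(x) + sum_i lambda_i a_i = (0, 0)
  -> stationarity OK
Primal feasibility (all g_i <= 0): OK
Dual feasibility (all lambda_i >= 0): OK
Complementary slackness (lambda_i * g_i(x) = 0 for all i): FAILS

Verdict: the first failing condition is complementary_slackness -> comp.

comp


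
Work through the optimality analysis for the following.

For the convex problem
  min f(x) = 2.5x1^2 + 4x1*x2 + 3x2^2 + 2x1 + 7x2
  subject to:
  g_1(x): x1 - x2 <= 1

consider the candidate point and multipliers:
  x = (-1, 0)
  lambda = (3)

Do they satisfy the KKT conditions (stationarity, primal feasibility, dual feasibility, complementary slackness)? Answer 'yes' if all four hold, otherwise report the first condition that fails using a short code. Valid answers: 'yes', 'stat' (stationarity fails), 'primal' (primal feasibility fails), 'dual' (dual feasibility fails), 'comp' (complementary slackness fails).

Gradient of f: grad f(x) = Q x + c = (-3, 3)
Constraint values g_i(x) = a_i^T x - b_i:
  g_1((-1, 0)) = -2
Stationarity residual: grad f(x) + sum_i lambda_i a_i = (0, 0)
  -> stationarity OK
Primal feasibility (all g_i <= 0): OK
Dual feasibility (all lambda_i >= 0): OK
Complementary slackness (lambda_i * g_i(x) = 0 for all i): FAILS

Verdict: the first failing condition is complementary_slackness -> comp.

comp


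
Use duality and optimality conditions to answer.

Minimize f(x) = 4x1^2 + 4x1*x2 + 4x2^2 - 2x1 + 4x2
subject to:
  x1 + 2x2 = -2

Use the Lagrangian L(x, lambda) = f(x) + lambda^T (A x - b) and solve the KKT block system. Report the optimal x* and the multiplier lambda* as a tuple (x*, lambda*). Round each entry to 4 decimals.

Form the Lagrangian:
  L(x, lambda) = (1/2) x^T Q x + c^T x + lambda^T (A x - b)
Stationarity (grad_x L = 0): Q x + c + A^T lambda = 0.
Primal feasibility: A x = b.

This gives the KKT block system:
  [ Q   A^T ] [ x     ]   [-c ]
  [ A    0  ] [ lambda ] = [ b ]

Solving the linear system:
  x*      = (0.6667, -1.3333)
  lambda* = (2)
  f(x*)   = -1.3333

x* = (0.6667, -1.3333), lambda* = (2)


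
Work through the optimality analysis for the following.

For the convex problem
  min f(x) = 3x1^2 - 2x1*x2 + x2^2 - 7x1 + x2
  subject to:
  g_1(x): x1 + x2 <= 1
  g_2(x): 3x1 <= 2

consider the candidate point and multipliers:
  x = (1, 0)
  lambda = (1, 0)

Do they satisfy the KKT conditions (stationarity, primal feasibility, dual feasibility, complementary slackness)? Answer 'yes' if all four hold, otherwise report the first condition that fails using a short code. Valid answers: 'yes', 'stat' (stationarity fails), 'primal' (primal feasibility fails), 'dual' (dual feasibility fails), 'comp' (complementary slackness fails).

Gradient of f: grad f(x) = Q x + c = (-1, -1)
Constraint values g_i(x) = a_i^T x - b_i:
  g_1((1, 0)) = 0
  g_2((1, 0)) = 1
Stationarity residual: grad f(x) + sum_i lambda_i a_i = (0, 0)
  -> stationarity OK
Primal feasibility (all g_i <= 0): FAILS
Dual feasibility (all lambda_i >= 0): OK
Complementary slackness (lambda_i * g_i(x) = 0 for all i): OK

Verdict: the first failing condition is primal_feasibility -> primal.

primal


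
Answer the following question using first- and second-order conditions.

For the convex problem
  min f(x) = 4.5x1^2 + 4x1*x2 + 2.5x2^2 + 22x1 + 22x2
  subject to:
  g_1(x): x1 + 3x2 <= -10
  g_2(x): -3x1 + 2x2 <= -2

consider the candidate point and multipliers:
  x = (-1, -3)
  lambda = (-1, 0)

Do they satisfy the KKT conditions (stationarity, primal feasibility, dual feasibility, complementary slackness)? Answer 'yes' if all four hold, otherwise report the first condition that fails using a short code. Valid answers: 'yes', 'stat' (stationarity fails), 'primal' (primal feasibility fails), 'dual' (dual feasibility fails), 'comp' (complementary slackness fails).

Gradient of f: grad f(x) = Q x + c = (1, 3)
Constraint values g_i(x) = a_i^T x - b_i:
  g_1((-1, -3)) = 0
  g_2((-1, -3)) = -1
Stationarity residual: grad f(x) + sum_i lambda_i a_i = (0, 0)
  -> stationarity OK
Primal feasibility (all g_i <= 0): OK
Dual feasibility (all lambda_i >= 0): FAILS
Complementary slackness (lambda_i * g_i(x) = 0 for all i): OK

Verdict: the first failing condition is dual_feasibility -> dual.

dual


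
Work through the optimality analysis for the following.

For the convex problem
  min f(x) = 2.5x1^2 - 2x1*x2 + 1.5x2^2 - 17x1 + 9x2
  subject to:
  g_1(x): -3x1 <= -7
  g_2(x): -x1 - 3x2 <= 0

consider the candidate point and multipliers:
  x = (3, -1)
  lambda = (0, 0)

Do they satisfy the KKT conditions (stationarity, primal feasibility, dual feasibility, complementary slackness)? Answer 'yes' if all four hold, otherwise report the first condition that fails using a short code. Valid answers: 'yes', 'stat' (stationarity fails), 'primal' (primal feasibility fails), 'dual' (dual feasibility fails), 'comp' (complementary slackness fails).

Gradient of f: grad f(x) = Q x + c = (0, 0)
Constraint values g_i(x) = a_i^T x - b_i:
  g_1((3, -1)) = -2
  g_2((3, -1)) = 0
Stationarity residual: grad f(x) + sum_i lambda_i a_i = (0, 0)
  -> stationarity OK
Primal feasibility (all g_i <= 0): OK
Dual feasibility (all lambda_i >= 0): OK
Complementary slackness (lambda_i * g_i(x) = 0 for all i): OK

Verdict: yes, KKT holds.

yes


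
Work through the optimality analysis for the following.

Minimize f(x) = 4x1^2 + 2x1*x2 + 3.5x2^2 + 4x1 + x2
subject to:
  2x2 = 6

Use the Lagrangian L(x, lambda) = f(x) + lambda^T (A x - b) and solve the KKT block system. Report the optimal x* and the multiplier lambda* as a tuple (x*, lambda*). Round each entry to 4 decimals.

Form the Lagrangian:
  L(x, lambda) = (1/2) x^T Q x + c^T x + lambda^T (A x - b)
Stationarity (grad_x L = 0): Q x + c + A^T lambda = 0.
Primal feasibility: A x = b.

This gives the KKT block system:
  [ Q   A^T ] [ x     ]   [-c ]
  [ A    0  ] [ lambda ] = [ b ]

Solving the linear system:
  x*      = (-1.25, 3)
  lambda* = (-9.75)
  f(x*)   = 28.25

x* = (-1.25, 3), lambda* = (-9.75)


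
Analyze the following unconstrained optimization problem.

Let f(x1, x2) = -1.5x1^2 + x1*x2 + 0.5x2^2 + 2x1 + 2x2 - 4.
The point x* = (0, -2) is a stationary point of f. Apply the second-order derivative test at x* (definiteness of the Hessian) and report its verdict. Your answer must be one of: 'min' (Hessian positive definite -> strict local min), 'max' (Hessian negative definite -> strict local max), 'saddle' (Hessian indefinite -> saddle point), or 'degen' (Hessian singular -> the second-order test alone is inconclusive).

Compute the Hessian H = grad^2 f:
  H = [[-3, 1], [1, 1]]
Verify stationarity: grad f(x*) = H x* + g = (0, 0).
Eigenvalues of H: -3.2361, 1.2361.
Eigenvalues have mixed signs, so H is indefinite -> x* is a saddle point.

saddle


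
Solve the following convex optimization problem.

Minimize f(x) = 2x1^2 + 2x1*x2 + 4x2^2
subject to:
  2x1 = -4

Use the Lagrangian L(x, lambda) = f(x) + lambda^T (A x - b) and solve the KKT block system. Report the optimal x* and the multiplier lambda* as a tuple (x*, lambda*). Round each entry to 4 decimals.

Form the Lagrangian:
  L(x, lambda) = (1/2) x^T Q x + c^T x + lambda^T (A x - b)
Stationarity (grad_x L = 0): Q x + c + A^T lambda = 0.
Primal feasibility: A x = b.

This gives the KKT block system:
  [ Q   A^T ] [ x     ]   [-c ]
  [ A    0  ] [ lambda ] = [ b ]

Solving the linear system:
  x*      = (-2, 0.5)
  lambda* = (3.5)
  f(x*)   = 7

x* = (-2, 0.5), lambda* = (3.5)


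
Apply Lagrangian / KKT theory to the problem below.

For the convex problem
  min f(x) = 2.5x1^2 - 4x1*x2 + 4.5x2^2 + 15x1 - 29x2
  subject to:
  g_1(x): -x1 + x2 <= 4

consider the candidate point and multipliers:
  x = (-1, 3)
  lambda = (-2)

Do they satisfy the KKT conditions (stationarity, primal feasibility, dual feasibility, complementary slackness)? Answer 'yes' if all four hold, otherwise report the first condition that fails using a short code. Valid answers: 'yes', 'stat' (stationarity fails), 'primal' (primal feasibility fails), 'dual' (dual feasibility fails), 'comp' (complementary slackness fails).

Gradient of f: grad f(x) = Q x + c = (-2, 2)
Constraint values g_i(x) = a_i^T x - b_i:
  g_1((-1, 3)) = 0
Stationarity residual: grad f(x) + sum_i lambda_i a_i = (0, 0)
  -> stationarity OK
Primal feasibility (all g_i <= 0): OK
Dual feasibility (all lambda_i >= 0): FAILS
Complementary slackness (lambda_i * g_i(x) = 0 for all i): OK

Verdict: the first failing condition is dual_feasibility -> dual.

dual


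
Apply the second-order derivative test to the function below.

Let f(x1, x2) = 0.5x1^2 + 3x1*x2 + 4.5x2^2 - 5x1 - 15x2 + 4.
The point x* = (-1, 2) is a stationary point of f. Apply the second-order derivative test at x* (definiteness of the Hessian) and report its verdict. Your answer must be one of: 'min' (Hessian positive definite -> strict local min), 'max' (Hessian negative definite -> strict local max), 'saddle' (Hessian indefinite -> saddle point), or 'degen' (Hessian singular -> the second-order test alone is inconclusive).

Compute the Hessian H = grad^2 f:
  H = [[1, 3], [3, 9]]
Verify stationarity: grad f(x*) = H x* + g = (0, 0).
Eigenvalues of H: 0, 10.
H has a zero eigenvalue (singular; positive semidefinite but not definite), so H is neither positive definite, negative definite, nor indefinite. The second-order test alone is inconclusive -> degen.
(Indeed, f is constant along the null direction of H through x*, so x* is not a strict local extremum.)

degen


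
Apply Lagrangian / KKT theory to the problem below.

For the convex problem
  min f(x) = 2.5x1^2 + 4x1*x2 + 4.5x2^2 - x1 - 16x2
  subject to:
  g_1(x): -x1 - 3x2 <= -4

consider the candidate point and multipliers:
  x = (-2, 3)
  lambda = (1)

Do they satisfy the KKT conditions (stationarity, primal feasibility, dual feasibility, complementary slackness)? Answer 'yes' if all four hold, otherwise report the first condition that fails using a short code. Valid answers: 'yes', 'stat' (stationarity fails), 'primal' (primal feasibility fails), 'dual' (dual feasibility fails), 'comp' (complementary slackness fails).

Gradient of f: grad f(x) = Q x + c = (1, 3)
Constraint values g_i(x) = a_i^T x - b_i:
  g_1((-2, 3)) = -3
Stationarity residual: grad f(x) + sum_i lambda_i a_i = (0, 0)
  -> stationarity OK
Primal feasibility (all g_i <= 0): OK
Dual feasibility (all lambda_i >= 0): OK
Complementary slackness (lambda_i * g_i(x) = 0 for all i): FAILS

Verdict: the first failing condition is complementary_slackness -> comp.

comp


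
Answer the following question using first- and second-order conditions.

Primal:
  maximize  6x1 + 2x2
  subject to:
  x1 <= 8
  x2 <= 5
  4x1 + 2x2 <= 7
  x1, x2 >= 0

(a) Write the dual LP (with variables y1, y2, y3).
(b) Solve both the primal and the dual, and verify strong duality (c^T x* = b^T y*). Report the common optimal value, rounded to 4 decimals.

The standard primal-dual pair for 'max c^T x s.t. A x <= b, x >= 0' is:
  Dual:  min b^T y  s.t.  A^T y >= c,  y >= 0.

So the dual LP is:
  minimize  8y1 + 5y2 + 7y3
  subject to:
    y1 + 4y3 >= 6
    y2 + 2y3 >= 2
    y1, y2, y3 >= 0

Solving the primal: x* = (1.75, 0).
  primal value c^T x* = 10.5.
Solving the dual: y* = (0, 0, 1.5).
  dual value b^T y* = 10.5.
Strong duality: c^T x* = b^T y*. Confirmed.

10.5


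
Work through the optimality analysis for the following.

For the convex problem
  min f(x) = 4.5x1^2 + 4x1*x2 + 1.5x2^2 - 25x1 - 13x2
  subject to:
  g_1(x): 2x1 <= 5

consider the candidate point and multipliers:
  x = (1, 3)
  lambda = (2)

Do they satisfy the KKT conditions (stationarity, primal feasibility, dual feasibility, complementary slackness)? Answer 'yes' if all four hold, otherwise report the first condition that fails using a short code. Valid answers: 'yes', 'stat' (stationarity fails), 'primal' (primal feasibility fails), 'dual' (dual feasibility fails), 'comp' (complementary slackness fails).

Gradient of f: grad f(x) = Q x + c = (-4, 0)
Constraint values g_i(x) = a_i^T x - b_i:
  g_1((1, 3)) = -3
Stationarity residual: grad f(x) + sum_i lambda_i a_i = (0, 0)
  -> stationarity OK
Primal feasibility (all g_i <= 0): OK
Dual feasibility (all lambda_i >= 0): OK
Complementary slackness (lambda_i * g_i(x) = 0 for all i): FAILS

Verdict: the first failing condition is complementary_slackness -> comp.

comp


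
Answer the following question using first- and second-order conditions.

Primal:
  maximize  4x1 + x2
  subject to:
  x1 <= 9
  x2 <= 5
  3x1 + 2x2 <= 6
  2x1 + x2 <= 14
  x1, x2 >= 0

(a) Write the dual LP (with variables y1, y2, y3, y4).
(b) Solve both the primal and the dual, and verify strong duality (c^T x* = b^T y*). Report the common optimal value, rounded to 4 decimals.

The standard primal-dual pair for 'max c^T x s.t. A x <= b, x >= 0' is:
  Dual:  min b^T y  s.t.  A^T y >= c,  y >= 0.

So the dual LP is:
  minimize  9y1 + 5y2 + 6y3 + 14y4
  subject to:
    y1 + 3y3 + 2y4 >= 4
    y2 + 2y3 + y4 >= 1
    y1, y2, y3, y4 >= 0

Solving the primal: x* = (2, 0).
  primal value c^T x* = 8.
Solving the dual: y* = (0, 0, 1.3333, 0).
  dual value b^T y* = 8.
Strong duality: c^T x* = b^T y*. Confirmed.

8


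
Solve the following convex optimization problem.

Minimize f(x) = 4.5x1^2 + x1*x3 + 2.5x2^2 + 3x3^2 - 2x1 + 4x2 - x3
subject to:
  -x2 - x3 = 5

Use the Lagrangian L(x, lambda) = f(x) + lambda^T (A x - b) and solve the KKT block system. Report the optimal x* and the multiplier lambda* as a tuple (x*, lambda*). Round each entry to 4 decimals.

Form the Lagrangian:
  L(x, lambda) = (1/2) x^T Q x + c^T x + lambda^T (A x - b)
Stationarity (grad_x L = 0): Q x + c + A^T lambda = 0.
Primal feasibility: A x = b.

This gives the KKT block system:
  [ Q   A^T ] [ x     ]   [-c ]
  [ A    0  ] [ lambda ] = [ b ]

Solving the linear system:
  x*      = (0.4286, -3.1429, -1.8571)
  lambda* = (-11.7143)
  f(x*)   = 23.5

x* = (0.4286, -3.1429, -1.8571), lambda* = (-11.7143)


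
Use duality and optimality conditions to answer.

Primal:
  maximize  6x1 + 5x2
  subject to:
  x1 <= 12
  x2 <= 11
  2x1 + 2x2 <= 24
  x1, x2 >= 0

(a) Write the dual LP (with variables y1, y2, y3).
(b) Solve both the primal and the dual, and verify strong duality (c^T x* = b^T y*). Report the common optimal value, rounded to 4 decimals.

The standard primal-dual pair for 'max c^T x s.t. A x <= b, x >= 0' is:
  Dual:  min b^T y  s.t.  A^T y >= c,  y >= 0.

So the dual LP is:
  minimize  12y1 + 11y2 + 24y3
  subject to:
    y1 + 2y3 >= 6
    y2 + 2y3 >= 5
    y1, y2, y3 >= 0

Solving the primal: x* = (12, 0).
  primal value c^T x* = 72.
Solving the dual: y* = (1, 0, 2.5).
  dual value b^T y* = 72.
Strong duality: c^T x* = b^T y*. Confirmed.

72


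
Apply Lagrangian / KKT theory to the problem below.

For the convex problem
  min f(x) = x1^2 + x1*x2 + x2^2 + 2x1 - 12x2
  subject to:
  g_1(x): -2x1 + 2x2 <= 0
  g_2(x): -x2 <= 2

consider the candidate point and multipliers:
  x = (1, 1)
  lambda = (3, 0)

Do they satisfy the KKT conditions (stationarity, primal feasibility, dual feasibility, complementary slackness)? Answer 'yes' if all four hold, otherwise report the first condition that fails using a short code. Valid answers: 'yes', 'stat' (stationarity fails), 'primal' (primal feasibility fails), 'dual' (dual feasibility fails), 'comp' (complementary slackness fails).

Gradient of f: grad f(x) = Q x + c = (5, -9)
Constraint values g_i(x) = a_i^T x - b_i:
  g_1((1, 1)) = 0
  g_2((1, 1)) = -3
Stationarity residual: grad f(x) + sum_i lambda_i a_i = (-1, -3)
  -> stationarity FAILS
Primal feasibility (all g_i <= 0): OK
Dual feasibility (all lambda_i >= 0): OK
Complementary slackness (lambda_i * g_i(x) = 0 for all i): OK

Verdict: the first failing condition is stationarity -> stat.

stat


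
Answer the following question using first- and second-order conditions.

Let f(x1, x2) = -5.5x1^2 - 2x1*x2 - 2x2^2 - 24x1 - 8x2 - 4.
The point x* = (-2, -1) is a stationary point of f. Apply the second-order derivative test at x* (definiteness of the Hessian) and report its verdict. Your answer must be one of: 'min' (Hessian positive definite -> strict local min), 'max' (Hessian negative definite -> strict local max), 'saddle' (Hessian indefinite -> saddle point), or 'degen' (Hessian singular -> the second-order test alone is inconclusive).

Compute the Hessian H = grad^2 f:
  H = [[-11, -2], [-2, -4]]
Verify stationarity: grad f(x*) = H x* + g = (0, 0).
Eigenvalues of H: -11.5311, -3.4689.
Both eigenvalues < 0, so H is negative definite -> x* is a strict local max.

max


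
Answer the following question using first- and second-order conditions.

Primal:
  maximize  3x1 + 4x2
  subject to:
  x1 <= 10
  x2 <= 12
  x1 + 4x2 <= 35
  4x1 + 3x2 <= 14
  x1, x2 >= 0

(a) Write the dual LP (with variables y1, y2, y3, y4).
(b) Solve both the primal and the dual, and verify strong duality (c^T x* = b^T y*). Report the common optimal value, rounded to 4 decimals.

The standard primal-dual pair for 'max c^T x s.t. A x <= b, x >= 0' is:
  Dual:  min b^T y  s.t.  A^T y >= c,  y >= 0.

So the dual LP is:
  minimize  10y1 + 12y2 + 35y3 + 14y4
  subject to:
    y1 + y3 + 4y4 >= 3
    y2 + 4y3 + 3y4 >= 4
    y1, y2, y3, y4 >= 0

Solving the primal: x* = (0, 4.6667).
  primal value c^T x* = 18.6667.
Solving the dual: y* = (0, 0, 0, 1.3333).
  dual value b^T y* = 18.6667.
Strong duality: c^T x* = b^T y*. Confirmed.

18.6667


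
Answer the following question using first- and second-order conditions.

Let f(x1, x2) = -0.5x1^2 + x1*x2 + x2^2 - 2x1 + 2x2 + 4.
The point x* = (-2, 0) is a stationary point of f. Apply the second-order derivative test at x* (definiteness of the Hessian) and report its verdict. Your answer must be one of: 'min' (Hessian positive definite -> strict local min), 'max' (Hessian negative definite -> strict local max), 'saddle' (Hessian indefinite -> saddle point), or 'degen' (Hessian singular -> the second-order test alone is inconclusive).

Compute the Hessian H = grad^2 f:
  H = [[-1, 1], [1, 2]]
Verify stationarity: grad f(x*) = H x* + g = (0, 0).
Eigenvalues of H: -1.3028, 2.3028.
Eigenvalues have mixed signs, so H is indefinite -> x* is a saddle point.

saddle


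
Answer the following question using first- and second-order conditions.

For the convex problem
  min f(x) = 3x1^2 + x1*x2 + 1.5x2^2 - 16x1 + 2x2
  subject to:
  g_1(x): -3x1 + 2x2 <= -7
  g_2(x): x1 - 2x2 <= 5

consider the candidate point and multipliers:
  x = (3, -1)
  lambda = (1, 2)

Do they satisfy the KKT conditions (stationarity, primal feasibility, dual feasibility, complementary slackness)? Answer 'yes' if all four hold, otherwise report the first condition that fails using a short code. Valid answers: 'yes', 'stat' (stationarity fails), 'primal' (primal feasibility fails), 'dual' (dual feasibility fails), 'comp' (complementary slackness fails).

Gradient of f: grad f(x) = Q x + c = (1, 2)
Constraint values g_i(x) = a_i^T x - b_i:
  g_1((3, -1)) = -4
  g_2((3, -1)) = 0
Stationarity residual: grad f(x) + sum_i lambda_i a_i = (0, 0)
  -> stationarity OK
Primal feasibility (all g_i <= 0): OK
Dual feasibility (all lambda_i >= 0): OK
Complementary slackness (lambda_i * g_i(x) = 0 for all i): FAILS

Verdict: the first failing condition is complementary_slackness -> comp.

comp


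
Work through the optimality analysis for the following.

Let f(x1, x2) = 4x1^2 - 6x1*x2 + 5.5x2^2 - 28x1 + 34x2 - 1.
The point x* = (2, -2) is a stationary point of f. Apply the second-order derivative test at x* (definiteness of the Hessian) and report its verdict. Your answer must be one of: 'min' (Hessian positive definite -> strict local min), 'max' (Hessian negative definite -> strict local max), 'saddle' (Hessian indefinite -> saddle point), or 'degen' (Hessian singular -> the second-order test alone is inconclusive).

Compute the Hessian H = grad^2 f:
  H = [[8, -6], [-6, 11]]
Verify stationarity: grad f(x*) = H x* + g = (0, 0).
Eigenvalues of H: 3.3153, 15.6847.
Both eigenvalues > 0, so H is positive definite -> x* is a strict local min.

min


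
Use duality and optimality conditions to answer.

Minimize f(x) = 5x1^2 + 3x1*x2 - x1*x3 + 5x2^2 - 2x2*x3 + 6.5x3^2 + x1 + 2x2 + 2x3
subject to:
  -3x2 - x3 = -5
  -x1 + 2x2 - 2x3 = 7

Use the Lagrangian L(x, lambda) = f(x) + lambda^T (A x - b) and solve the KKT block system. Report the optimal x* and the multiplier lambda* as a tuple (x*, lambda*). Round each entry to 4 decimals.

Form the Lagrangian:
  L(x, lambda) = (1/2) x^T Q x + c^T x + lambda^T (A x - b)
Stationarity (grad_x L = 0): Q x + c + A^T lambda = 0.
Primal feasibility: A x = b.

This gives the KKT block system:
  [ Q   A^T ] [ x     ]   [-c ]
  [ A    0  ] [ lambda ] = [ b ]

Solving the linear system:
  x*      = (-1.4297, 1.9463, -0.8389)
  lambda* = (1.8709, -6.6194)
  f(x*)   = 28.2377

x* = (-1.4297, 1.9463, -0.8389), lambda* = (1.8709, -6.6194)


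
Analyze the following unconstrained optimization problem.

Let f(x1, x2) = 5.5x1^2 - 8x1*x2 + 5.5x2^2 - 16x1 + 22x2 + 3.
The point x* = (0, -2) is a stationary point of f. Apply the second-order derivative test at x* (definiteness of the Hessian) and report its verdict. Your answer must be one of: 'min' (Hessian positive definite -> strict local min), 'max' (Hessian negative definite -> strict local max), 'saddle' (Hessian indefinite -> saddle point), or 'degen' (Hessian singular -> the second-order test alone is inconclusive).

Compute the Hessian H = grad^2 f:
  H = [[11, -8], [-8, 11]]
Verify stationarity: grad f(x*) = H x* + g = (0, 0).
Eigenvalues of H: 3, 19.
Both eigenvalues > 0, so H is positive definite -> x* is a strict local min.

min


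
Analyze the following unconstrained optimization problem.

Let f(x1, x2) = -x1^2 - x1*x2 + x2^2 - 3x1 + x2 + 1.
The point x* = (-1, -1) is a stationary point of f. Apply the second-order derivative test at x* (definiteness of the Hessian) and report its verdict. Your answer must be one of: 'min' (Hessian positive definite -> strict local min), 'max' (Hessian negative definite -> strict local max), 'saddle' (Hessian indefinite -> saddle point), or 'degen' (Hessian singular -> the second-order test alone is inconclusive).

Compute the Hessian H = grad^2 f:
  H = [[-2, -1], [-1, 2]]
Verify stationarity: grad f(x*) = H x* + g = (0, 0).
Eigenvalues of H: -2.2361, 2.2361.
Eigenvalues have mixed signs, so H is indefinite -> x* is a saddle point.

saddle
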